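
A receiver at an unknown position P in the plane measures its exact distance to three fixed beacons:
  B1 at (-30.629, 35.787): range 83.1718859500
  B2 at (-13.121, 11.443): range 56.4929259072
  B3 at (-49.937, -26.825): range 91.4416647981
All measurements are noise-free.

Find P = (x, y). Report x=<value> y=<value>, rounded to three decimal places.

eq1: (x + 30.629)² + (y − 35.787)² = 83.1718859500²
eq2: (x + 13.121)² + (y − 11.443)² = 56.4929259072²
eq3: (x + 49.937)² + (y + 26.825)² = 91.4416647981²
eq2−eq1, eq2−eq3 (x²,y² cancel):
  -35.016·x + 48.688·y = -1810.369815
  -73.632·x − 76.536·y = -2259.945679
det = -35.016·-76.536 − 48.688·-73.632 = 6264.979392
x = (-1810.369815·-76.536 − 48.688·-2259.945679) / 6264.979392 = 39.679412
y = (-35.016·-2259.945679 − -1810.369815·-73.632) / 6264.979392 = -8.645981

x=39.679 y=-8.646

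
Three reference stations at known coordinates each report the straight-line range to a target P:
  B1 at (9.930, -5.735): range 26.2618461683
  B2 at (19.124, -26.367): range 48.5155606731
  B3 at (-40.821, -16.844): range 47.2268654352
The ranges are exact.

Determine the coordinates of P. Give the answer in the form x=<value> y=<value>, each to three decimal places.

x=-6.045 y=15.109

eq1: (x − 9.930)² + (y + 5.735)² = 26.2618461683²
eq2: (x − 19.124)² + (y + 26.367)² = 48.5155606731²
eq3: (x + 40.821)² + (y + 16.844)² = 47.2268654352²
eq2−eq3, eq2−eq1 (x²,y² cancel):
  -119.890·x + 19.046·y = 1012.511121
  -18.388·x + 41.264·y = 734.624123
det = -119.890·41.264 − 19.046·-18.388 = -4596.923112
x = (1012.511121·41.264 − 19.046·734.624123) / -4596.923112 = -6.045045
y = (-119.890·734.624123 − 1012.511121·-18.388) / -4596.923112 = 15.109244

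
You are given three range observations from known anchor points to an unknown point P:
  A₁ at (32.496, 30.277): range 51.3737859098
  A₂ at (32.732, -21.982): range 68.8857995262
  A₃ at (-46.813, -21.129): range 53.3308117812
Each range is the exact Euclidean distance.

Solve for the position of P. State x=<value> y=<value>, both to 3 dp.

eq1: (x − 32.496)² + (y − 30.277)² = 51.3737859098²
eq2: (x − 32.732)² + (y + 21.982)² = 68.8857995262²
eq3: (x + 46.813)² + (y + 21.129)² = 53.3308117812²
eq2−eq1, eq2−eq3 (x²,y² cancel):
  -0.472·x + 104.518·y = 2524.082095
  -159.090·x + 1.706·y = 2984.377353
det = -0.472·1.706 − 104.518·-159.090 = 16626.963388
x = (2524.082095·1.706 − 104.518·2984.377353) / 16626.963388 = -18.500977
y = (-0.472·2984.377353 − 2524.082095·-159.090) / 16626.963388 = 24.066186

x=-18.501 y=24.066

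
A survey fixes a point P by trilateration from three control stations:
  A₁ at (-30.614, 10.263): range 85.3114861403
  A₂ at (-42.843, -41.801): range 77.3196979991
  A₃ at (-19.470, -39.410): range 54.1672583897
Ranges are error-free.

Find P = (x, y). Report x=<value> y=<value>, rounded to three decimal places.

x=34.412 y=-44.961

eq1: (x + 30.614)² + (y − 10.263)² = 85.3114861403²
eq2: (x + 42.843)² + (y + 41.801)² = 77.3196979991²
eq3: (x + 19.470)² + (y + 39.410)² = 54.1672583897²
eq3−eq1, eq3−eq2 (x²,y² cancel):
  -22.288·x + 99.346·y = -5233.640621
  -46.746·x − 4.782·y = -1393.626567
det = -22.288·-4.782 − 99.346·-46.746 = 4750.609332
x = (-5233.640621·-4.782 − 99.346·-1393.626567) / 4750.609332 = 34.412111
y = (-22.288·-1393.626567 − -5233.640621·-46.746) / 4750.609332 = -44.960678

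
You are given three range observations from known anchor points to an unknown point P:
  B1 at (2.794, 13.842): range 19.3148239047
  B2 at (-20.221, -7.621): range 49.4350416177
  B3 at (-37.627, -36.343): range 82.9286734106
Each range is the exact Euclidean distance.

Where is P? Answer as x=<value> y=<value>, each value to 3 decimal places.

eq1: (x − 2.794)² + (y − 13.842)² = 19.3148239047²
eq2: (x + 20.221)² + (y + 7.621)² = 49.4350416177²
eq3: (x + 37.627)² + (y + 36.343)² = 82.9286734106²
eq2−eq3, eq2−eq1 (x²,y² cancel):
  -34.812·x − 57.444·y = -2163.705238
  46.030·x + 42.926·y = 1803.199835
det = -34.812·42.926 − -57.444·46.030 = 1149.807408
x = (-2163.705238·42.926 − -57.444·1803.199835) / 1149.807408 = 9.309211
y = (-34.812·1803.199835 − -2163.705238·46.030) / 1149.807408 = 32.024806

x=9.309 y=32.025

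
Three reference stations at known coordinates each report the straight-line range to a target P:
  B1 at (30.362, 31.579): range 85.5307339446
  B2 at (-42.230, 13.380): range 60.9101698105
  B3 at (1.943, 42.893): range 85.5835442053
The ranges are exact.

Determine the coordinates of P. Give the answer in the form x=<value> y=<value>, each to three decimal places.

eq1: (x − 30.362)² + (y − 31.579)² = 85.5307339446²
eq2: (x + 42.230)² + (y − 13.380)² = 60.9101698105²
eq3: (x − 1.943)² + (y − 42.893)² = 85.5835442053²
eq2−eq1, eq2−eq3 (x²,y² cancel):
  145.184·x + 36.398·y = -3648.770678
  88.346·x + 59.026·y = -3733.306854
det = 145.184·59.026 − 36.398·88.346 = 5354.013076
x = (-3648.770678·59.026 − 36.398·-3733.306854) / 5354.013076 = -14.846328
y = (145.184·-3733.306854 − -3648.770678·88.346) / 5354.013076 = -41.027567

x=-14.846 y=-41.028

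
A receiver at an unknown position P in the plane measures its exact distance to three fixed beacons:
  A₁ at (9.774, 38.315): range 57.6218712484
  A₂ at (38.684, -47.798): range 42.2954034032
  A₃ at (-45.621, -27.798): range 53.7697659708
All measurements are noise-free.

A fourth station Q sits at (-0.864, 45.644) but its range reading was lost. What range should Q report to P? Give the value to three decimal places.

eq1: (x − 9.774)² + (y − 38.315)² = 57.6218712484²
eq2: (x − 38.684)² + (y + 47.798)² = 42.2954034032²
eq3: (x + 45.621)² + (y + 27.798)² = 53.7697659708²
eq3−eq1, eq3−eq2 (x²,y² cancel):
  110.790·x + 132.226·y = -1719.526458
  168.610·x − 40.000·y = 2029.382799
det = 110.790·-40.000 − 132.226·168.610 = -26726.225860
x = (-1719.526458·-40.000 − 132.226·2029.382799) / -26726.225860 = 7.466678
y = (110.790·2029.382799 − -1719.526458·168.610) / -26726.225860 = -19.260657
|P − Q| = √((7.466678 − -0.864)² + (-19.260657 − 45.644)²) = 65.437105

65.437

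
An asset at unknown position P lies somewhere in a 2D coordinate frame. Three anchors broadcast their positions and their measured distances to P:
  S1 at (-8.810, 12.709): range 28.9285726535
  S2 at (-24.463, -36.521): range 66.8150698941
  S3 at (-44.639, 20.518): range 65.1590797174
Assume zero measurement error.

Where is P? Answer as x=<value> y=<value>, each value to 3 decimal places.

eq1: (x + 8.810)² + (y − 12.709)² = 28.9285726535²
eq2: (x + 24.463)² + (y + 36.521)² = 66.8150698941²
eq3: (x + 44.639)² + (y − 20.518)² = 65.1590797174²
eq2−eq1, eq2−eq3 (x²,y² cancel):
  31.306·x + 98.460·y = 1934.304220
  -40.352·x + 114.078·y = 699.954730
det = 31.306·114.078 − 98.460·-40.352 = 7544.383788
x = (1934.304220·114.078 − 98.460·699.954730) / 7544.383788 = 20.113507
y = (31.306·699.954730 − 1934.304220·-40.352) / 7544.383788 = 13.250363

x=20.114 y=13.250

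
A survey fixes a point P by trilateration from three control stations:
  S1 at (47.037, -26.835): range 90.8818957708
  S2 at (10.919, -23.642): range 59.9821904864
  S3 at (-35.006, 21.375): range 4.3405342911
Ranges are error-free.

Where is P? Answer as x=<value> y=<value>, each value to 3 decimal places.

eq1: (x − 47.037)² + (y + 26.835)² = 90.8818957708²
eq2: (x − 10.919)² + (y + 23.642)² = 59.9821904864²
eq3: (x + 35.006)² + (y − 21.375)² = 4.3405342911²
eq1−eq3, eq1−eq2 (x²,y² cancel):
  -164.086·x + 96.420·y = 6990.392808
  -72.236·x + 6.386·y = 2407.227934
det = -164.086·6.386 − 96.420·-72.236 = 5917.141924
x = (6990.392808·6.386 − 96.420·2407.227934) / 5917.141924 = -31.681557
y = (-164.086·2407.227934 − 6990.392808·-72.236) / 5917.141924 = 18.584244

x=-31.682 y=18.584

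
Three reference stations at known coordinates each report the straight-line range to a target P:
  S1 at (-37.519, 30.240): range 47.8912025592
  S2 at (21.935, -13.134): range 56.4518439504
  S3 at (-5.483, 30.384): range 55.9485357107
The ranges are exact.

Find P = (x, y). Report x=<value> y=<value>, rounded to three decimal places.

eq1: (x + 37.519)² + (y − 30.240)² = 47.8912025592²
eq2: (x − 21.935)² + (y + 13.134)² = 56.4518439504²
eq3: (x + 5.483)² + (y − 30.384)² = 55.9485357107²
eq3−eq2, eq3−eq1 (x²,y² cancel):
  54.836·x − 87.036·y = -356.176601
  -64.072·x − 0.288·y = 2205.553582
det = 54.836·-0.288 − -87.036·-64.072 = -5592.363360
x = (-356.176601·-0.288 − -87.036·2205.553582) / -5592.363360 = -34.344181
y = (54.836·2205.553582 − -356.176601·-64.072) / -5592.363360 = -17.545854

x=-34.344 y=-17.546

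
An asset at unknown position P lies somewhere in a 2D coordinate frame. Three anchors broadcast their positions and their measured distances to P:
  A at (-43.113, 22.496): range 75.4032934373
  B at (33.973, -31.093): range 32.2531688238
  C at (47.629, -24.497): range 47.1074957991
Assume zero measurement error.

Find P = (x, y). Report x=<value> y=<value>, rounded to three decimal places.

eq1: (x + 43.113)² + (y − 22.496)² = 75.4032934373²
eq2: (x − 33.973)² + (y + 31.093)² = 32.2531688238²
eq3: (x − 47.629)² + (y + 24.497)² = 47.1074957991²
eq3−eq2, eq3−eq1 (x²,y² cancel):
  -27.312·x − 13.192·y = 431.163989
  -181.484·x + 93.986·y = -3970.364366
det = -27.312·93.986 − -13.192·-181.484 = -4961.082560
x = (431.163989·93.986 − -13.192·-3970.364366) / -4961.082560 = 2.389331
y = (-27.312·-3970.364366 − 431.163989·-181.484) / -4961.082560 = -37.630488

x=2.389 y=-37.630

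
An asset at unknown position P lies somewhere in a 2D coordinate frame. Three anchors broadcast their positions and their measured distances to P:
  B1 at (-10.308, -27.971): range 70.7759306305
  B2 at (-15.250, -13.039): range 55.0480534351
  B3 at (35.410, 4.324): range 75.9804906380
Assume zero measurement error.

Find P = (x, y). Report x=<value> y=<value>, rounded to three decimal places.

eq1: (x + 10.308)² + (y + 27.971)² = 70.7759306305²
eq2: (x + 15.250)² + (y + 13.039)² = 55.0480534351²
eq3: (x − 35.410)² + (y − 4.324)² = 75.9804906380²
eq3−eq2, eq3−eq1 (x²,y² cancel):
  -101.320·x − 34.726·y = 1872.759716
  -91.436·x − 64.590·y = 379.869230
det = -101.320·-64.590 − -34.726·-91.436 = 3369.052264
x = (1872.759716·-64.590 − -34.726·379.869230) / 3369.052264 = -31.988287
y = (-101.320·379.869230 − 1872.759716·-91.436) / 3369.052264 = 39.402567

x=-31.988 y=39.403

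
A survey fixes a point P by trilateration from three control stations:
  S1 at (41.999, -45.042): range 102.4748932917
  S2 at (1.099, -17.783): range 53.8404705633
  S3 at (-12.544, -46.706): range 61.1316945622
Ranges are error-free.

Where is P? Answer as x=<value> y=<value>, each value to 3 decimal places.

x=-48.756 y=2.546

eq1: (x − 41.999)² + (y + 45.042)² = 102.4748932917²
eq2: (x − 1.099)² + (y + 17.783)² = 53.8404705633²
eq3: (x + 12.544)² + (y + 46.706)² = 61.1316945622²
eq1−eq2, eq1−eq3 (x²,y² cancel):
  -81.800·x + 54.518·y = 4127.052610
  -109.086·x − 3.328·y = 5310.124282
det = -81.800·-3.328 − 54.518·-109.086 = 6219.380948
x = (4127.052610·-3.328 − 54.518·5310.124282) / 6219.380948 = -48.756008
y = (-81.800·5310.124282 − 4127.052610·-109.086) / 6219.380948 = 2.546153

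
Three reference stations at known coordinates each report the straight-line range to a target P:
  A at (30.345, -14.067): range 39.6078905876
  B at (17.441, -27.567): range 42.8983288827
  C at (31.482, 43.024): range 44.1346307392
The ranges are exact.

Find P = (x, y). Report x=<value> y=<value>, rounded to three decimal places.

eq1: (x − 30.345)² + (y + 14.067)² = 39.6078905876²
eq2: (x − 17.441)² + (y + 27.567)² = 42.8983288827²
eq3: (x − 31.482)² + (y − 43.024)² = 44.1346307392²
eq1−eq3, eq1−eq2 (x²,y² cancel):
  2.274·x + 114.182·y = 1344.400752
  -25.808·x − 27.000·y = -326.053168
det = 2.274·-27.000 − 114.182·-25.808 = 2885.411056
x = (1344.400752·-27.000 − 114.182·-326.053168) / 2885.411056 = 0.322513
y = (2.274·-326.053168 − 1344.400752·-25.808) / 2885.411056 = 11.767769

x=0.323 y=11.768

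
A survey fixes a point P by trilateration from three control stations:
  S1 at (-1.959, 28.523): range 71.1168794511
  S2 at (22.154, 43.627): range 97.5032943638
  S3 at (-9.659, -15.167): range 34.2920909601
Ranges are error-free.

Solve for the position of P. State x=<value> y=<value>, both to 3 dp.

x=-39.659 y=-31.779

eq1: (x + 1.959)² + (y − 28.523)² = 71.1168794511²
eq2: (x − 22.154)² + (y − 43.627)² = 97.5032943638²
eq3: (x + 9.659)² + (y + 15.167)² = 34.2920909601²
eq3−eq2, eq3−eq1 (x²,y² cancel):
  63.626·x + 117.588·y = -6260.164234
  15.400·x + 87.380·y = -3387.598000
det = 63.626·87.380 − 117.588·15.400 = 3748.784680
x = (-6260.164234·87.380 − 117.588·-3387.598000) / 3748.784680 = -39.658793
y = (63.626·-3387.598000 − -6260.164234·15.400) / 3748.784680 = -31.779041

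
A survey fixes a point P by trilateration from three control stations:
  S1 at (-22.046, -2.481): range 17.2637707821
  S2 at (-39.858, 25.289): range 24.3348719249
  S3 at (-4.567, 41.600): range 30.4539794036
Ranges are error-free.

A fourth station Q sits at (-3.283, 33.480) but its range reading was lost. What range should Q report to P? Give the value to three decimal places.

eq1: (x + 22.046)² + (y + 2.481)² = 17.2637707821²
eq2: (x + 39.858)² + (y − 25.289)² = 24.3348719249²
eq3: (x + 4.567)² + (y − 41.600)² = 30.4539794036²
eq1−eq2, eq1−eq3 (x²,y² cancel):
  -35.624·x + 55.540·y = 1441.863998
  34.958·x + 88.162·y = 629.828932
det = -35.624·88.162 − 55.540·34.958 = -5082.250408
x = (1441.863998·88.162 − 55.540·629.828932) / -5082.250408 = -18.129157
y = (-35.624·629.828932 − 1441.863998·34.958) / -5082.250408 = 14.332570
|P − Q| = √((-18.129157 − -3.283)² + (14.332570 − 33.480)²) = 24.228753

24.229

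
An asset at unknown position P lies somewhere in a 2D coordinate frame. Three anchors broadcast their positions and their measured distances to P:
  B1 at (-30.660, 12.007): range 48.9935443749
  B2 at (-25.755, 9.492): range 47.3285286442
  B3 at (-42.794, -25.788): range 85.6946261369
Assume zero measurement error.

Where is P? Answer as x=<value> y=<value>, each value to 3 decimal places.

eq1: (x + 30.660)² + (y − 12.007)² = 48.9935443749²
eq2: (x + 25.755)² + (y − 9.492)² = 47.3285286442²
eq3: (x + 42.794)² + (y + 25.788)² = 85.6946261369²
eq2−eq3, eq2−eq1 (x²,y² cancel):
  -34.078·x − 70.560·y = -3360.650034
  -9.810·x + 5.030·y = 170.407793
det = -34.078·5.030 − -70.560·-9.810 = -863.605940
x = (-3360.650034·5.030 − -70.560·170.407793) / -863.605940 = 5.650836
y = (-34.078·170.407793 − -3360.650034·-9.810) / -863.605940 = 44.899105

x=5.651 y=44.899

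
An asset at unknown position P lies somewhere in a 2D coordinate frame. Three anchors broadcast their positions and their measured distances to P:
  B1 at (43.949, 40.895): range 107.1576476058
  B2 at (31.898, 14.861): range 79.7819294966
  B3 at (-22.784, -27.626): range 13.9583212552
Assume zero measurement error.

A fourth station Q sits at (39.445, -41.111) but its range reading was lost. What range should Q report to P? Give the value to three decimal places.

eq1: (x − 43.949)² + (y − 40.895)² = 107.1576476058²
eq2: (x − 31.898)² + (y − 14.861)² = 79.7819294966²
eq3: (x + 22.784)² + (y + 27.626)² = 13.9583212552²
eq1−eq3, eq1−eq2 (x²,y² cancel):
  -133.466·x − 137.042·y = 8966.317614
  -24.102·x − 52.068·y = 2752.021265
det = -133.466·-52.068 − -137.042·-24.102 = 3646.321404
x = (8966.317614·-52.068 − -137.042·2752.021265) / 3646.321404 = -24.604449
y = (-133.466·2752.021265 − 8966.317614·-24.102) / 3646.321404 = -41.465100
|P − Q| = √((-24.604449 − 39.445)² + (-41.465100 − -41.111)²) = 64.050427

64.050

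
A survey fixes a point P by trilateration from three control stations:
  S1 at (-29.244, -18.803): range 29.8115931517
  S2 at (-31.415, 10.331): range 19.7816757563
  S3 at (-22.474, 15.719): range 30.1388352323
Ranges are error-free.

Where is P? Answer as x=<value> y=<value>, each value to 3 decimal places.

x=-49.730 y=2.855

eq1: (x + 29.244)² + (y + 18.803)² = 29.8115931517²
eq2: (x + 31.415)² + (y − 10.331)² = 19.7816757563²
eq3: (x + 22.474)² + (y − 15.719)² = 30.1388352323²
eq1−eq3, eq1−eq2 (x²,y² cancel):
  13.540·x + 69.044·y = -476.215011
  -4.342·x + 58.268·y = 382.283832
det = 13.540·58.268 − 69.044·-4.342 = 1088.737768
x = (-476.215011·58.268 − 69.044·382.283832) / 1088.737768 = -49.729607
y = (13.540·382.283832 − -476.215011·-4.342) / 1088.737768 = 2.855047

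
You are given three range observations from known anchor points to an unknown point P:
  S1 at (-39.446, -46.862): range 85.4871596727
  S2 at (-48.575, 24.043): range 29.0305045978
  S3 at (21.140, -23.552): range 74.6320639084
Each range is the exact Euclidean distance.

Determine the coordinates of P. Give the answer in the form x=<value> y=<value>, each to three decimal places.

x=-22.568 y=36.942

eq1: (x + 39.446)² + (y + 46.862)² = 85.4871596727²
eq2: (x + 48.575)² + (y − 24.043)² = 29.0305045978²
eq3: (x − 21.140)² + (y + 23.552)² = 74.6320639084²
eq1−eq2, eq1−eq3 (x²,y² cancel):
  -18.258·x + 141.810·y = 5650.846786
  121.172·x + 46.620·y = -1012.328150
det = -18.258·46.620 − 141.810·121.172 = -18034.589280
x = (5650.846786·46.620 − 141.810·-1012.328150) / -18034.589280 = -22.567785
y = (-18.258·-1012.328150 − 5650.846786·121.172) / -18034.589280 = 36.942417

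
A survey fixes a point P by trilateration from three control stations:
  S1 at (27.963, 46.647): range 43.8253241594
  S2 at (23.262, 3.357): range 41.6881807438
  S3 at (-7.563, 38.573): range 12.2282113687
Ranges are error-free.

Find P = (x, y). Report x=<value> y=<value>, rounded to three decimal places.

x=-11.153 y=26.884

eq1: (x − 27.963)² + (y − 46.647)² = 43.8253241594²
eq2: (x − 23.262)² + (y − 3.357)² = 41.6881807438²
eq3: (x + 7.563)² + (y − 38.573)² = 12.2282113687²
eq3−eq2, eq3−eq1 (x²,y² cancel):
  61.650·x − 70.432·y = -2581.060465
  71.052·x + 16.148·y = -358.333204
det = 61.650·16.148 − -70.432·71.052 = 5999.858664
x = (-2581.060465·16.148 − -70.432·-358.333204) / 5999.858664 = -11.153111
y = (61.650·-358.333204 − -2581.060465·71.052) / 5999.858664 = 26.883678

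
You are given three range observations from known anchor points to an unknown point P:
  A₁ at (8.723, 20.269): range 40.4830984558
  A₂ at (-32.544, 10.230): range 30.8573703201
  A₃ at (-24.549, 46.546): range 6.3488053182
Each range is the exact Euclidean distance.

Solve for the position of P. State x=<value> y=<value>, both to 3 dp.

x=-26.364 y=40.462

eq1: (x − 8.723)² + (y − 20.269)² = 40.4830984558²
eq2: (x + 32.544)² + (y − 10.230)² = 30.8573703201²
eq3: (x + 24.549)² + (y − 46.546)² = 6.3488053182²
eq2−eq3, eq2−eq1 (x²,y² cancel):
  15.990·x + 72.632·y = 2517.288655
  82.534·x + 20.078·y = -1363.545704
det = 15.990·20.078 − 72.632·82.534 = -5673.562268
x = (2517.288655·20.078 − 72.632·-1363.545704) / -5673.562268 = -26.364243
y = (15.990·-1363.545704 − 2517.288655·82.534) / -5673.562268 = 40.462233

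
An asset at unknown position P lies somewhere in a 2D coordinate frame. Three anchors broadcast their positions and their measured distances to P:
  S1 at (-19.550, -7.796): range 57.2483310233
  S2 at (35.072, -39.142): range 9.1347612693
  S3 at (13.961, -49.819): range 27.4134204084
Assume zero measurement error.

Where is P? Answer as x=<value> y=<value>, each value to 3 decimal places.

eq1: (x + 19.550)² + (y + 7.796)² = 57.2483310233²
eq2: (x − 35.072)² + (y + 39.142)² = 9.1347612693²
eq3: (x − 13.961)² + (y + 49.819)² = 27.4134204084²
eq1−eq3, eq1−eq2 (x²,y² cancel):
  67.022·x − 84.046·y = 4759.737952
  109.244·x − 62.692·y = 5513.088774
det = 67.022·-62.692 − -84.046·109.244 = 4979.778000
x = (4759.737952·-62.692 − -84.046·5513.088774) / 4979.778000 = 33.125085
y = (67.022·5513.088774 − 4759.737952·109.244) / 4979.778000 = -30.217126

x=33.125 y=-30.217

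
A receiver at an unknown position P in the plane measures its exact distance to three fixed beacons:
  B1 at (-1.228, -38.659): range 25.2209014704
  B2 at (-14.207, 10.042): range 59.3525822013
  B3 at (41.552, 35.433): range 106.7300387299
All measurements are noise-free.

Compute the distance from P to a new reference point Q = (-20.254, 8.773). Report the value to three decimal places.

57.343

eq1: (x + 1.228)² + (y + 38.659)² = 25.2209014704²
eq2: (x + 14.207)² + (y − 10.042)² = 59.3525822013²
eq3: (x − 41.552)² + (y − 35.433)² = 106.7300387299²
eq1−eq3, eq1−eq2 (x²,y² cancel):
  85.560·x + 148.184·y = -9269.167368
  -25.958·x + 97.402·y = -4079.980795
det = 85.560·97.402 − 148.184·-25.958 = 12180.275392
x = (-9269.167368·97.402 − 148.184·-4079.980795) / 12180.275392 = -24.486110
y = (85.560·-4079.980795 − -9269.167368·-25.958) / 12180.275392 = -48.413700
|P − Q| = √((-24.486110 − -20.254)² + (-48.413700 − 8.773)²) = 57.343086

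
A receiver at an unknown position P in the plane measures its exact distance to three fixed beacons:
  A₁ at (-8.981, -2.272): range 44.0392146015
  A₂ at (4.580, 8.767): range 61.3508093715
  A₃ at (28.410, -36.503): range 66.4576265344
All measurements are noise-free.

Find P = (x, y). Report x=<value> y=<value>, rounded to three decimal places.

eq1: (x + 8.981)² + (y + 2.272)² = 44.0392146015²
eq2: (x − 4.580)² + (y − 8.767)² = 61.3508093715²
eq3: (x − 28.410)² + (y + 36.503)² = 66.4576265344²
eq1−eq3, eq1−eq2 (x²,y² cancel):
  74.782·x − 68.462·y = -423.386938
  27.122·x + 22.078·y = -1812.453044
det = 74.782·22.078 − -68.462·27.122 = 3507.863360
x = (-423.386938·22.078 − -68.462·-1812.453044) / 3507.863360 = -38.037883
y = (74.782·-1812.453044 − -423.386938·27.122) / 3507.863360 = -35.365050

x=-38.038 y=-35.365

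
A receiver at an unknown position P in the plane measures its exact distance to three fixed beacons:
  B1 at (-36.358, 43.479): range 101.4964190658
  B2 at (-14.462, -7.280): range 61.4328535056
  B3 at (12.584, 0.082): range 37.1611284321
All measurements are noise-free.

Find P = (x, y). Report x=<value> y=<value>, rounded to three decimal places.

x=46.458 y=-15.198

eq1: (x + 36.358)² + (y − 43.479)² = 101.4964190658²
eq2: (x + 14.462)² + (y + 7.280)² = 61.4328535056²
eq3: (x − 12.584)² + (y − 0.082)² = 37.1611284321²
eq1−eq3, eq1−eq2 (x²,y² cancel):
  97.884·x − 86.794·y = 5866.609792
  43.792·x − 101.518·y = 3577.347832
det = 97.884·-101.518 − -86.794·43.792 = -6136.105064
x = (5866.609792·-101.518 − -86.794·3577.347832) / -6136.105064 = 46.458488
y = (97.884·3577.347832 − 5866.609792·43.792) / -6136.105064 = -15.197676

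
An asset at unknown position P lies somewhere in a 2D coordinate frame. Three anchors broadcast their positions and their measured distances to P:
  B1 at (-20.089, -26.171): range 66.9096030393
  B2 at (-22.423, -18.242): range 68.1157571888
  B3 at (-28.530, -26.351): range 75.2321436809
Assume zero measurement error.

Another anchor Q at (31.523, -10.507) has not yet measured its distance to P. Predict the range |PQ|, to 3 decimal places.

14.147

eq1: (x + 20.089)² + (y + 26.171)² = 66.9096030393²
eq2: (x + 22.423)² + (y + 18.242)² = 68.1157571888²
eq3: (x + 28.530)² + (y + 26.351)² = 75.2321436809²
eq3−eq1, eq3−eq2 (x²,y² cancel):
  16.882·x + 0.360·y = 763.133525
  12.214·x + 16.218·y = 347.344457
det = 16.882·16.218 − 0.360·12.214 = 269.395236
x = (763.133525·16.218 − 0.360·347.344457) / 269.395236 = 45.477625
y = (16.882·347.344457 − 763.133525·12.214) / 269.395236 = -12.832609
|P − Q| = √((45.477625 − 31.523)² + (-12.832609 − -10.507)²) = 14.147085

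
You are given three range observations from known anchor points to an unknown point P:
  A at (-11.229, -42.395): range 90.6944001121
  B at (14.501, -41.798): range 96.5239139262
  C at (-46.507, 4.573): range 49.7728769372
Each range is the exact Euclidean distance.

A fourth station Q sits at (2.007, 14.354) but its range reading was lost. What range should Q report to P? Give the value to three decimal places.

40.887

eq1: (x + 11.229)² + (y + 42.395)² = 90.6944001121²
eq2: (x − 14.501)² + (y + 41.798)² = 96.5239139262²
eq3: (x + 46.507)² + (y − 4.573)² = 49.7728769372²
eq2−eq3, eq2−eq1 (x²,y² cancel):
  -122.016·x + 92.742·y = 7065.988254
  -51.460·x − 1.194·y = 1057.466409
det = -122.016·-1.194 − 92.742·-51.460 = 4918.190424
x = (7065.988254·-1.194 − 92.742·1057.466409) / 4918.190424 = -21.656002
y = (-122.016·1057.466409 − 7065.988254·-51.460) / 4918.190424 = 47.698018
|P − Q| = √((-21.656002 − 2.007)² + (47.698018 − 14.354)²) = 40.887176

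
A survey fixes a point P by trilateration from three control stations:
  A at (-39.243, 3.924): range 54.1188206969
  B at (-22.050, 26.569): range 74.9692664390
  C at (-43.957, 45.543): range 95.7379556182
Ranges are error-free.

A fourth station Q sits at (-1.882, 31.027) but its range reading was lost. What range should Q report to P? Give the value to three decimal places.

eq1: (x + 39.243)² + (y − 3.924)² = 54.1188206969²
eq2: (x + 22.050)² + (y − 26.569)² = 74.9692664390²
eq3: (x + 43.957)² + (y − 45.543)² = 95.7379556182²
eq2−eq1, eq2−eq3 (x²,y² cancel):
  -34.386·x − 45.290·y = 3054.840721
  -43.814·x + 37.948·y = -731.096799
det = -34.386·37.948 − -45.290·-43.814 = -3289.215988
x = (3054.840721·37.948 − -45.290·-731.096799) / -3289.215988 = -25.177344
y = (-34.386·-731.096799 − 3054.840721·-43.814) / -3289.215988 = -48.335009
|P − Q| = √((-25.177344 − -1.882)² + (-48.335009 − 31.027)²) = 82.710348

82.710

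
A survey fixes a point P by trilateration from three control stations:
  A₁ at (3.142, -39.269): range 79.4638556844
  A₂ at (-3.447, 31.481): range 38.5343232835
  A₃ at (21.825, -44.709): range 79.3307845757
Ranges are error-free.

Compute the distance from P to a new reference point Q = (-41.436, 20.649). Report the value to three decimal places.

77.544

eq1: (x − 3.142)² + (y + 39.269)² = 79.4638556844²
eq2: (x + 3.447)² + (y − 31.481)² = 38.5343232835²
eq3: (x − 21.825)² + (y + 44.709)² = 79.3307845757²
eq2−eq1, eq2−eq3 (x²,y² cancel):
  13.178·x − 141.500·y = -4280.618934
  50.544·x − 152.380·y = -3336.189174
det = 13.178·-152.380 − -141.500·50.544 = 5143.912360
x = (-4280.618934·-152.380 − -141.500·-3336.189174) / 5143.912360 = 35.033634
y = (13.178·-3336.189174 − -4280.618934·50.544) / 5143.912360 = 33.514432
|P − Q| = √((35.033634 − -41.436)² + (33.514432 − 20.649)²) = 77.544338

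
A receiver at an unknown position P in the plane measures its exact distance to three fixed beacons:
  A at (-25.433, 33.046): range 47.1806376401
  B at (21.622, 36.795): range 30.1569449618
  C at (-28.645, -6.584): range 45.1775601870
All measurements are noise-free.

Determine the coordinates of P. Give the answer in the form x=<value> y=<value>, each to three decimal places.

eq1: (x + 25.433)² + (y − 33.046)² = 47.1806376401²
eq2: (x − 21.622)² + (y − 36.795)² = 30.1569449618²
eq3: (x + 28.645)² + (y + 6.584)² = 45.1775601870²
eq3−eq1, eq3−eq2 (x²,y² cancel):
  6.424·x + 79.260·y = 689.989900
  100.534·x + 86.758·y = 2089.068443
det = 6.424·86.758 − 79.260·100.534 = -7410.991448
x = (689.989900·86.758 − 79.260·2089.068443) / -7410.991448 = 14.264950
y = (6.424·2089.068443 − 689.989900·100.534) / -7410.991448 = 7.549229

x=14.265 y=7.549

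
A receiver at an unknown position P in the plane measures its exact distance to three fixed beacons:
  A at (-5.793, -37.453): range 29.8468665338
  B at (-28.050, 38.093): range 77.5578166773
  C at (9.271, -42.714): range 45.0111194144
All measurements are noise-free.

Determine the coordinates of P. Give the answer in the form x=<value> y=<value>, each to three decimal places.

eq1: (x + 5.793)² + (y + 37.453)² = 29.8468665338²
eq2: (x + 28.050)² + (y − 38.093)² = 77.5578166773²
eq3: (x − 9.271)² + (y + 42.714)² = 45.0111194144²
eq3−eq1, eq3−eq2 (x²,y² cancel):
  -30.128·x + 10.522·y = 661.014250
  -74.642·x + 161.614·y = -3661.772145
det = -30.128·161.614 − 10.522·-74.642 = -4083.723468
x = (661.014250·161.614 − 10.522·-3661.772145) / -4083.723468 = -35.594556
y = (-30.128·-3661.772145 − 661.014250·-74.642) / -4083.723468 = -39.096990

x=-35.595 y=-39.097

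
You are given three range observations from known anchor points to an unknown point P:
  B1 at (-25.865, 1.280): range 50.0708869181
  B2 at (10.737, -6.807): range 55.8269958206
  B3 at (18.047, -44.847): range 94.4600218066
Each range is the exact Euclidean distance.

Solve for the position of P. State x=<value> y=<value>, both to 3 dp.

x=-4.946 y=46.772

eq1: (x + 25.865)² + (y − 1.280)² = 50.0708869181²
eq2: (x − 10.737)² + (y + 6.807)² = 55.8269958206²
eq3: (x − 18.047)² + (y + 44.847)² = 94.4600218066²
eq3−eq1, eq3−eq2 (x²,y² cancel):
  -87.824·x + 92.254·y = 4749.291010
  -14.620·x + 76.080·y = 3630.713057
det = -87.824·76.080 − 92.254·-14.620 = -5332.896440
x = (4749.291010·76.080 − 92.254·3630.713057) / -5332.896440 = -4.946328
y = (-87.824·3630.713057 − 4749.291010·-14.620) / -5332.896440 = 46.771789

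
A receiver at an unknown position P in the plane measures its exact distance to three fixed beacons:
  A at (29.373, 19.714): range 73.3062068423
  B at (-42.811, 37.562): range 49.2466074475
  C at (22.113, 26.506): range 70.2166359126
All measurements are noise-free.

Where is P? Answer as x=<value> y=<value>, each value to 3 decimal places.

x=-37.029 y=-11.344

eq1: (x − 29.373)² + (y − 19.714)² = 73.3062068423²
eq2: (x + 42.811)² + (y − 37.562)² = 49.2466074475²
eq3: (x − 22.113)² + (y − 26.506)² = 70.2166359126²
eq2−eq1, eq2−eq3 (x²,y² cancel):
  144.368·x − 35.696·y = -4940.842257
  129.848·x − 22.112·y = -4557.280374
det = 144.368·-22.112 − -35.696·129.848 = 1442.788992
x = (-4940.842257·-22.112 − -35.696·-4557.280374) / 1442.788992 = -37.028822
y = (144.368·-4557.280374 − -4940.842257·129.848) / 1442.788992 = -11.343979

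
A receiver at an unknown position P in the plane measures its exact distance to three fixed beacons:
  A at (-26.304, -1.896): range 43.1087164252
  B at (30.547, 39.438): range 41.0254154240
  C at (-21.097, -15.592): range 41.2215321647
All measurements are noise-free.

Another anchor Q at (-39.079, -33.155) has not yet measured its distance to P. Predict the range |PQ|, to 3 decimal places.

65.325

eq1: (x + 26.304)² + (y + 1.896)² = 43.1087164252²
eq2: (x − 30.547)² + (y − 39.438)² = 41.0254154240²
eq3: (x + 21.097)² + (y + 15.592)² = 41.2215321647²
eq3−eq1, eq3−eq2 (x²,y² cancel):
  -10.414·x + 27.392·y = -151.845359
  103.288·x + 110.060·y = 1816.411183
det = -10.414·110.060 − 27.392·103.288 = -3975.429736
x = (-151.845359·110.060 − 27.392·1816.411183) / -3975.429736 = 16.719510
y = (-10.414·1816.411183 − -151.845359·103.288) / -3975.429736 = 0.813070
|P − Q| = √((16.719510 − -39.079)² + (0.813070 − -33.155)²) = 65.324601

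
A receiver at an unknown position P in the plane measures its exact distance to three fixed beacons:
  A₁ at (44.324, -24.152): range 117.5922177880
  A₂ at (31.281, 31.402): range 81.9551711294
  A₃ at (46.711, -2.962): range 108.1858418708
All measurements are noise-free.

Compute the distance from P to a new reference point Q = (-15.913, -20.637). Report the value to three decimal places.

eq1: (x − 44.324)² + (y + 24.152)² = 117.5922177880²
eq2: (x − 31.281)² + (y − 31.402)² = 81.9551711294²
eq3: (x − 46.711)² + (y + 2.962)² = 108.1858418708²
eq1−eq2, eq1−eq3 (x²,y² cancel):
  -26.086·x + 111.108·y = 6527.930094
  4.774·x + 42.380·y = 1766.508188
det = -26.086·42.380 − 111.108·4.774 = -1635.954272
x = (6527.930094·42.380 − 111.108·1766.508188) / -1635.954272 = -49.133700
y = (-26.086·1766.508188 − 6527.930094·4.774) / -1635.954272 = 47.217378
|P − Q| = √((-49.133700 − -15.913)² + (47.217378 − -20.637)²) = 75.550192

75.550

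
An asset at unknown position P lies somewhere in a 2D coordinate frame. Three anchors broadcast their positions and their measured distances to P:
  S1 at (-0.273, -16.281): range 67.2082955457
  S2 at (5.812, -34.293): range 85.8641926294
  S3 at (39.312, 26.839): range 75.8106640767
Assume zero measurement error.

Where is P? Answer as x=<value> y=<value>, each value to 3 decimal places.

x=-35.130 y=41.182

eq1: (x + 0.273)² + (y + 16.281)² = 67.2082955457²
eq2: (x − 5.812)² + (y + 34.293)² = 85.8641926294²
eq3: (x − 39.312)² + (y − 26.839)² = 75.8106640767²
eq3−eq2, eq3−eq1 (x²,y² cancel):
  -67.000·x − 122.264·y = -2681.378860
  -79.170·x − 86.240·y = -770.317977
det = -67.000·-86.240 − -122.264·-79.170 = -3901.560880
x = (-2681.378860·-86.240 − -122.264·-770.317977) / -3901.560880 = -35.129519
y = (-67.000·-770.317977 − -2681.378860·-79.170) / -3901.560880 = 41.181841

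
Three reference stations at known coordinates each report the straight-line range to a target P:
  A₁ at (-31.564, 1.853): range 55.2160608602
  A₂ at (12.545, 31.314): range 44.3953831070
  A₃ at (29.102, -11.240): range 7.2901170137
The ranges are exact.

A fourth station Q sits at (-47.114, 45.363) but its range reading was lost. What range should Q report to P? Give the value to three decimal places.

89.771

eq1: (x + 31.564)² + (y − 1.853)² = 55.2160608602²
eq2: (x − 12.545)² + (y − 31.314)² = 44.3953831070²
eq3: (x − 29.102)² + (y + 11.240)² = 7.2901170137²
eq1−eq2, eq1−eq3 (x²,y² cancel):
  88.218·x + 58.922·y = 1216.087252
  121.332·x − 26.186·y = 2969.211870
det = 88.218·-26.186 − 58.922·121.332 = -9459.200652
x = (1216.087252·-26.186 − 58.922·2969.211870) / -9459.200652 = 21.861928
y = (88.218·2969.211870 − 1216.087252·121.332) / -9459.200652 = -12.092738
|P − Q| = √((21.861928 − -47.114)² + (-12.092738 − 45.363)²) = 89.771045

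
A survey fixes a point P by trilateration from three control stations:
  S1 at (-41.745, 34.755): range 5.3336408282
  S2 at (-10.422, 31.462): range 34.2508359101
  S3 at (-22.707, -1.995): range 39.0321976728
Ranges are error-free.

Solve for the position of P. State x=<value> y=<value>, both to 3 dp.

eq1: (x + 41.745)² + (y − 34.755)² = 5.3336408282²
eq2: (x + 10.422)² + (y − 31.462)² = 34.2508359101²
eq3: (x + 22.707)² + (y + 1.995)² = 39.0321976728²
eq3−eq1, eq3−eq2 (x²,y² cancel):
  -38.076·x + 73.500·y = 3926.031907
  24.570·x + 66.914·y = 929.280349
det = -38.076·66.914 − 73.500·24.570 = -4353.712464
x = (3926.031907·66.914 − 73.500·929.280349) / -4353.712464 = -44.652557
y = (-38.076·929.280349 − 3926.031907·24.570) / -4353.712464 = 30.283553

x=-44.653 y=30.284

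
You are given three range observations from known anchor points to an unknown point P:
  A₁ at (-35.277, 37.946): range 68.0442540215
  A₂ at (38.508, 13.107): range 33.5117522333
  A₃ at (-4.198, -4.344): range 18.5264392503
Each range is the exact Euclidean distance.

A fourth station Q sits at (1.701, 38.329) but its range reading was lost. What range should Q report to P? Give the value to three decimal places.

eq1: (x + 35.277)² + (y − 37.946)² = 68.0442540215²
eq2: (x − 38.508)² + (y − 13.107)² = 33.5117522333²
eq3: (x + 4.198)² + (y + 4.344)² = 18.5264392503²
eq3−eq2, eq3−eq1 (x²,y² cancel):
  85.412·x + 34.902·y = 838.357387
  -62.158·x + 84.580·y = -1638.919449
det = 85.412·84.580 − 34.902·-62.158 = 9393.585476
x = (838.357387·84.580 − 34.902·-1638.919449) / 9393.585476 = 13.638012
y = (85.412·-1638.919449 − 838.357387·-62.158) / 9393.585476 = -9.354550
|P − Q| = √((13.638012 − 1.701)² + (-9.354550 − 38.329)²) = 49.154992

49.155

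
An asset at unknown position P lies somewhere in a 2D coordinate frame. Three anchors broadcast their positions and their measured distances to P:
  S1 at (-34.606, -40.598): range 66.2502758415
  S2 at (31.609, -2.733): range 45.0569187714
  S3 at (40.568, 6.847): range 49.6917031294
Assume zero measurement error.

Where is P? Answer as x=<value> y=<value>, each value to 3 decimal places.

x=-7.403 y=19.810

eq1: (x + 34.606)² + (y + 40.598)² = 66.2502758415²
eq2: (x − 31.609)² + (y + 2.733)² = 45.0569187714²
eq3: (x − 40.568)² + (y − 6.847)² = 49.6917031294²
eq3−eq2, eq3−eq1 (x²,y² cancel):
  -17.918·x − 19.160·y = -246.906432
  -150.348·x − 94.890·y = -766.704882
det = -17.918·-94.890 − -19.160·-150.348 = -1180.428660
x = (-246.906432·-94.890 − -19.160·-766.704882) / -1180.428660 = -7.403146
y = (-17.918·-766.704882 − -246.906432·-150.348) / -1180.428660 = 19.809812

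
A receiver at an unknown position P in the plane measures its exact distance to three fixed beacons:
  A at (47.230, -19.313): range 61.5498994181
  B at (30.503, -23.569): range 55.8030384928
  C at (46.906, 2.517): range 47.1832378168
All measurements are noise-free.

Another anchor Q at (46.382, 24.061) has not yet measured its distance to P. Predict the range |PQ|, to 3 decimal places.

eq1: (x − 47.230)² + (y + 19.313)² = 61.5498994181²
eq2: (x − 30.503)² + (y + 23.569)² = 55.8030384928²
eq3: (x − 46.906)² + (y − 2.517)² = 47.1832378168²
eq1−eq3, eq1−eq2 (x²,y² cancel):
  -0.648·x + 43.660·y = 1164.975443
  -33.454·x − 8.512·y = -443.323086
det = -0.648·-8.512 − 43.660·-33.454 = 1466.117416
x = (1164.975443·-8.512 − 43.660·-443.323086) / 1466.117416 = 6.438239
y = (-0.648·-443.323086 − 1164.975443·-33.454) / 1466.117416 = 26.778457
|P − Q| = √((6.438239 − 46.382)² + (26.778457 − 24.061)²) = 40.036091

40.036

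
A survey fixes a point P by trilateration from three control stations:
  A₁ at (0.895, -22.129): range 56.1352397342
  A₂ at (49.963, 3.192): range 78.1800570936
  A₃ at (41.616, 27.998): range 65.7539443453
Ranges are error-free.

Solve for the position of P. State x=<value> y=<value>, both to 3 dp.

x=-24.138 y=28.116

eq1: (x − 0.895)² + (y + 22.129)² = 56.1352397342²
eq2: (x − 49.963)² + (y − 3.192)² = 78.1800570936²
eq3: (x − 41.616)² + (y − 27.998)² = 65.7539443453²
eq2−eq3, eq2−eq1 (x²,y² cancel):
  -16.694·x + 49.612·y = 1797.829357
  -98.136·x − 50.642·y = 944.959620
det = -16.694·-50.642 − 49.612·-98.136 = 5714.140780
x = (1797.829357·-50.642 − 49.612·944.959620) / 5714.140780 = -24.137839
y = (-16.694·944.959620 − 1797.829357·-98.136) / 5714.140780 = 28.115623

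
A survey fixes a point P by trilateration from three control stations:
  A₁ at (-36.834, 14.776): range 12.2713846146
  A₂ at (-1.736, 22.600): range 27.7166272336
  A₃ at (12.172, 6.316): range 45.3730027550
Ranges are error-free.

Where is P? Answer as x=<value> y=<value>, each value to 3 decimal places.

x=-29.385 y=24.528

eq1: (x + 36.834)² + (y − 14.776)² = 12.2713846146²
eq2: (x + 1.736)² + (y − 22.600)² = 27.7166272336²
eq3: (x − 12.172)² + (y − 6.316)² = 45.3730027550²
eq1−eq3, eq1−eq2 (x²,y² cancel):
  98.012·x − 16.920·y = -3295.146791
  70.196·x + 15.648·y = -1678.924581
det = 98.012·15.648 − -16.920·70.196 = 2721.408096
x = (-3295.146791·15.648 − -16.920·-1678.924581) / 2721.408096 = -29.385472
y = (98.012·-1678.924581 − -3295.146791·70.196) / 2721.408096 = 24.528246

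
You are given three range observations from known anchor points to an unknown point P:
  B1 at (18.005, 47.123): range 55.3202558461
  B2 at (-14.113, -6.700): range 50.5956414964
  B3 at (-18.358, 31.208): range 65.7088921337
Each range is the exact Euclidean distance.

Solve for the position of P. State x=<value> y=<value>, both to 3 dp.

x=36.455 y=-5.030

eq1: (x − 18.005)² + (y − 47.123)² = 55.3202558461²
eq2: (x + 14.113)² + (y + 6.700)² = 50.5956414964²
eq3: (x + 18.358)² + (y − 31.208)² = 65.7088921337²
eq1−eq2, eq1−eq3 (x²,y² cancel):
  -64.236·x − 107.646·y = -1800.278617
  -72.726·x − 31.830·y = -2491.129525
det = -64.236·-31.830 − -107.646·-72.726 = -5784.031116
x = (-1800.278617·-31.830 − -107.646·-2491.129525) / -5784.031116 = 36.455070
y = (-64.236·-2491.129525 − -1800.278617·-72.726) / -5784.031116 = -5.029906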